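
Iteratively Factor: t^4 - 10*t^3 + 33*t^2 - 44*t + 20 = (t - 2)*(t^3 - 8*t^2 + 17*t - 10) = (t - 2)*(t - 1)*(t^2 - 7*t + 10) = (t - 2)^2*(t - 1)*(t - 5)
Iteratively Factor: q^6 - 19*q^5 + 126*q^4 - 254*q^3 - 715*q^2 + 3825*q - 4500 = (q - 5)*(q^5 - 14*q^4 + 56*q^3 + 26*q^2 - 585*q + 900) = (q - 5)^2*(q^4 - 9*q^3 + 11*q^2 + 81*q - 180) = (q - 5)^2*(q - 4)*(q^3 - 5*q^2 - 9*q + 45) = (q - 5)^2*(q - 4)*(q + 3)*(q^2 - 8*q + 15) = (q - 5)^3*(q - 4)*(q + 3)*(q - 3)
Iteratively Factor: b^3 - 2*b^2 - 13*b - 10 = (b + 2)*(b^2 - 4*b - 5) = (b - 5)*(b + 2)*(b + 1)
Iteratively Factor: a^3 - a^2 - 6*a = (a + 2)*(a^2 - 3*a) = (a - 3)*(a + 2)*(a)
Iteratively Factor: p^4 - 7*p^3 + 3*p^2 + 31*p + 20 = (p + 1)*(p^3 - 8*p^2 + 11*p + 20) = (p + 1)^2*(p^2 - 9*p + 20) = (p - 4)*(p + 1)^2*(p - 5)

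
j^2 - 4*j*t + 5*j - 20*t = (j + 5)*(j - 4*t)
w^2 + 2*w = w*(w + 2)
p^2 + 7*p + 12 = (p + 3)*(p + 4)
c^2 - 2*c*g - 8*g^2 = (c - 4*g)*(c + 2*g)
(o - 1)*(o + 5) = o^2 + 4*o - 5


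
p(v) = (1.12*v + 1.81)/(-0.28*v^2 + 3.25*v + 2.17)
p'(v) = (0.56*v - 3.25)*(1.12*v + 1.81)/(-0.28*v^2 + 3.25*v + 2.17)^2 + 1.12/(-0.28*v^2 + 3.25*v + 2.17) = (0.3136*v^2 + 1.0136*v - 3.4521)/(0.0784*v^4 - 1.82*v^3 + 9.3473*v^2 + 14.105*v + 4.7089)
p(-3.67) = 0.17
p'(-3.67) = -0.02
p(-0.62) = 23.55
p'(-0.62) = -1764.91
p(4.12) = 0.59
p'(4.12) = 0.05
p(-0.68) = -6.19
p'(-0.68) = -139.14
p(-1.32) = -0.13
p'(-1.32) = -0.62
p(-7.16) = 0.18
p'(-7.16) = 0.00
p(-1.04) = -0.43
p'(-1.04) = -1.82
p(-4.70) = 0.18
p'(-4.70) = -0.00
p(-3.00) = 0.15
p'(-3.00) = -0.04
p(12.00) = 17.94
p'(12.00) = 74.56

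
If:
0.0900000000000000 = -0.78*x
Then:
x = -0.12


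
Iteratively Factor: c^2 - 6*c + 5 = (c - 5)*(c - 1)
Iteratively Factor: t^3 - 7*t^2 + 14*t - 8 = (t - 4)*(t^2 - 3*t + 2) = (t - 4)*(t - 2)*(t - 1)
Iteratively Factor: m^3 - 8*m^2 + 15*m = (m - 5)*(m^2 - 3*m) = (m - 5)*(m - 3)*(m)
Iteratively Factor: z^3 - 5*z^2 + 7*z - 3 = (z - 3)*(z^2 - 2*z + 1) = (z - 3)*(z - 1)*(z - 1)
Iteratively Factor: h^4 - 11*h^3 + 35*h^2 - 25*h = (h - 5)*(h^3 - 6*h^2 + 5*h) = (h - 5)*(h - 1)*(h^2 - 5*h) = (h - 5)^2*(h - 1)*(h)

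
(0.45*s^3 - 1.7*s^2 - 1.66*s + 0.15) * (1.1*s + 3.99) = 0.495*s^4 - 0.0745*s^3 - 8.609*s^2 - 6.4584*s + 0.5985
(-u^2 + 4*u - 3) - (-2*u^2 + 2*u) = u^2 + 2*u - 3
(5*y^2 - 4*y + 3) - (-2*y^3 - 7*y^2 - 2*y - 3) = 2*y^3 + 12*y^2 - 2*y + 6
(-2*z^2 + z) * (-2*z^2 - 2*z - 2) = 4*z^4 + 2*z^3 + 2*z^2 - 2*z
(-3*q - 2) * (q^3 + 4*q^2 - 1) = -3*q^4 - 14*q^3 - 8*q^2 + 3*q + 2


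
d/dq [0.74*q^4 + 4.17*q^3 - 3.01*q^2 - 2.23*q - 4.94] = 2.96*q^3 + 12.51*q^2 - 6.02*q - 2.23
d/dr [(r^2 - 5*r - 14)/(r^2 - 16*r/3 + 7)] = 3*(-r^2 + 126*r - 329)/(9*r^4 - 96*r^3 + 382*r^2 - 672*r + 441)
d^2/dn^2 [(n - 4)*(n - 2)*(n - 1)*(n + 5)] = 12*n^2 - 12*n - 42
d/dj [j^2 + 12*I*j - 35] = 2*j + 12*I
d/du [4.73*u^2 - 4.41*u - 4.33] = 9.46*u - 4.41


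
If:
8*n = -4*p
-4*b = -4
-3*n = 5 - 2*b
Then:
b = 1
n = -1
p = 2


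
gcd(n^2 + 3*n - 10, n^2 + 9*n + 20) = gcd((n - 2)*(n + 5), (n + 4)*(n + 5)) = n + 5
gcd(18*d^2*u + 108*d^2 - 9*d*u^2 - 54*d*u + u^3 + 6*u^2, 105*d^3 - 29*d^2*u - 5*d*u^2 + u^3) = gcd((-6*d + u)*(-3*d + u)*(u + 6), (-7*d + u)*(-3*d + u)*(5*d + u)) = -3*d + u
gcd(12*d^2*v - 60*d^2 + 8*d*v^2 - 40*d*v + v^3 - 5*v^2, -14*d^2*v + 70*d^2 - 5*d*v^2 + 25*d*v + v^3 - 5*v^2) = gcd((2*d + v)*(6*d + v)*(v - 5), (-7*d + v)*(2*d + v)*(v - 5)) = 2*d*v - 10*d + v^2 - 5*v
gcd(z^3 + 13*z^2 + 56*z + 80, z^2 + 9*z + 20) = z^2 + 9*z + 20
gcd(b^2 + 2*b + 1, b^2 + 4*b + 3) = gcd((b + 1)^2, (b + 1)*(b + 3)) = b + 1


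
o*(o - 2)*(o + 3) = o^3 + o^2 - 6*o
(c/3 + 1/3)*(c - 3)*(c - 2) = c^3/3 - 4*c^2/3 + c/3 + 2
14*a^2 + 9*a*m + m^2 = (2*a + m)*(7*a + m)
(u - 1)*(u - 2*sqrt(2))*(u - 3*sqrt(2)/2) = u^3 - 7*sqrt(2)*u^2/2 - u^2 + 7*sqrt(2)*u/2 + 6*u - 6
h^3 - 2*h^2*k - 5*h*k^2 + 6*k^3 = (h - 3*k)*(h - k)*(h + 2*k)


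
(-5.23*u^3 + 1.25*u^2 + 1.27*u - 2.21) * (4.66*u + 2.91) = -24.3718*u^4 - 9.3943*u^3 + 9.5557*u^2 - 6.6029*u - 6.4311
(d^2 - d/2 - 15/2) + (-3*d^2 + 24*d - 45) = -2*d^2 + 47*d/2 - 105/2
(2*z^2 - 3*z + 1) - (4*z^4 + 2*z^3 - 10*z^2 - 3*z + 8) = -4*z^4 - 2*z^3 + 12*z^2 - 7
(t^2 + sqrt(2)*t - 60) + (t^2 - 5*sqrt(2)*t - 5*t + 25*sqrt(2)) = 2*t^2 - 4*sqrt(2)*t - 5*t - 60 + 25*sqrt(2)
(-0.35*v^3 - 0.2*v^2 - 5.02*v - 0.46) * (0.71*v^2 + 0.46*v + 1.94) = -0.2485*v^5 - 0.303*v^4 - 4.3352*v^3 - 3.0238*v^2 - 9.9504*v - 0.8924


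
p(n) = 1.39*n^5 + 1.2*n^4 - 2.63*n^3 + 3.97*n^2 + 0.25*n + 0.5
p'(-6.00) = 7638.97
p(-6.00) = -8543.44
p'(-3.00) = 338.77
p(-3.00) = -134.08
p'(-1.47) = -11.27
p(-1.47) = 13.13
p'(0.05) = 0.63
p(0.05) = 0.52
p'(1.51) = 46.91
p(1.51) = 18.03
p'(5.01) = 4824.20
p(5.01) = 4914.05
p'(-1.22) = -14.50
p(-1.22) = 9.78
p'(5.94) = 9427.31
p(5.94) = 11363.68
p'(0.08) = 0.84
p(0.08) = 0.54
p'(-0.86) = -11.67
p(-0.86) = 4.90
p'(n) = 6.95*n^4 + 4.8*n^3 - 7.89*n^2 + 7.94*n + 0.25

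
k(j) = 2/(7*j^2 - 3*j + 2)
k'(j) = 2*(3 - 14*j)/(7*j^2 - 3*j + 2)^2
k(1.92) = 0.09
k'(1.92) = -0.10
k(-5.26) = 0.01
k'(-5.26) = 0.00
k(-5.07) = 0.01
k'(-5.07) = 0.00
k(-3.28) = 0.02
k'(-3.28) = 0.01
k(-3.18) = 0.02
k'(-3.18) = 0.01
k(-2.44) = 0.04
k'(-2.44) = 0.03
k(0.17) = 1.18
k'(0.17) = 0.43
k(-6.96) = 0.01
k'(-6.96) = 0.00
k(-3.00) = 0.03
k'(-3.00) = 0.02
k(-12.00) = 0.00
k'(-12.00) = 0.00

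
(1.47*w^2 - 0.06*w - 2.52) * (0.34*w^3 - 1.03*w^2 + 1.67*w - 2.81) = 0.4998*w^5 - 1.5345*w^4 + 1.6599*w^3 - 1.6353*w^2 - 4.0398*w + 7.0812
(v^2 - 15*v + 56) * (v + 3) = v^3 - 12*v^2 + 11*v + 168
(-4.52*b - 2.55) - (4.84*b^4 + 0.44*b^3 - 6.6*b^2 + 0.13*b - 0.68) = -4.84*b^4 - 0.44*b^3 + 6.6*b^2 - 4.65*b - 1.87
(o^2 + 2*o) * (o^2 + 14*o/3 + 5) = o^4 + 20*o^3/3 + 43*o^2/3 + 10*o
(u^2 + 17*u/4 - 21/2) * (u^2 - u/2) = u^4 + 15*u^3/4 - 101*u^2/8 + 21*u/4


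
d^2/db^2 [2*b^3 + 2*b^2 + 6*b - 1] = 12*b + 4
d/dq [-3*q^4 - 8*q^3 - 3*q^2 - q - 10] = -12*q^3 - 24*q^2 - 6*q - 1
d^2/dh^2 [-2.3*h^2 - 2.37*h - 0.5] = -4.60000000000000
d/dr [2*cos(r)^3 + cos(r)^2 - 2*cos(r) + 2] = 2*(-3*cos(r)^2 - cos(r) + 1)*sin(r)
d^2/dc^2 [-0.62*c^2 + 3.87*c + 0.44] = -1.24000000000000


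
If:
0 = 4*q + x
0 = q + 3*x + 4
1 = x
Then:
No Solution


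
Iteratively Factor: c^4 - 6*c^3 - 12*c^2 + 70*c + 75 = (c - 5)*(c^3 - c^2 - 17*c - 15) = (c - 5)*(c + 3)*(c^2 - 4*c - 5) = (c - 5)^2*(c + 3)*(c + 1)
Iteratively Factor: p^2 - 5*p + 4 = (p - 4)*(p - 1)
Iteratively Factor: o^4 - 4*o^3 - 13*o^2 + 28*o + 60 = (o - 5)*(o^3 + o^2 - 8*o - 12) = (o - 5)*(o - 3)*(o^2 + 4*o + 4) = (o - 5)*(o - 3)*(o + 2)*(o + 2)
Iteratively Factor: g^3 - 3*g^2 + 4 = (g + 1)*(g^2 - 4*g + 4) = (g - 2)*(g + 1)*(g - 2)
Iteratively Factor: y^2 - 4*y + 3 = (y - 3)*(y - 1)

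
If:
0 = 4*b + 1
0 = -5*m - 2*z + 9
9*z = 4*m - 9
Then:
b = -1/4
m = 99/53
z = -9/53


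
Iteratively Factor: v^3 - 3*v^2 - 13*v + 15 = (v - 5)*(v^2 + 2*v - 3) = (v - 5)*(v - 1)*(v + 3)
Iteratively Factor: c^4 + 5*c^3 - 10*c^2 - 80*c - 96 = (c + 3)*(c^3 + 2*c^2 - 16*c - 32) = (c + 3)*(c + 4)*(c^2 - 2*c - 8) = (c - 4)*(c + 3)*(c + 4)*(c + 2)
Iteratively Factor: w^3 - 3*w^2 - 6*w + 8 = (w + 2)*(w^2 - 5*w + 4) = (w - 1)*(w + 2)*(w - 4)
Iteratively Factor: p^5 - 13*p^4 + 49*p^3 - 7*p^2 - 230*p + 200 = (p - 1)*(p^4 - 12*p^3 + 37*p^2 + 30*p - 200) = (p - 5)*(p - 1)*(p^3 - 7*p^2 + 2*p + 40) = (p - 5)*(p - 4)*(p - 1)*(p^2 - 3*p - 10) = (p - 5)*(p - 4)*(p - 1)*(p + 2)*(p - 5)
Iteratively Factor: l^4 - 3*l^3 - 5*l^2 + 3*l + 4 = (l - 1)*(l^3 - 2*l^2 - 7*l - 4) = (l - 1)*(l + 1)*(l^2 - 3*l - 4) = (l - 4)*(l - 1)*(l + 1)*(l + 1)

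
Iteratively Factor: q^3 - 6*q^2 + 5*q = (q - 5)*(q^2 - q) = (q - 5)*(q - 1)*(q)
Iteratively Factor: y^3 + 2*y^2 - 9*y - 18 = (y - 3)*(y^2 + 5*y + 6) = (y - 3)*(y + 2)*(y + 3)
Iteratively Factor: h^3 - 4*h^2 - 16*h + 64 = (h + 4)*(h^2 - 8*h + 16) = (h - 4)*(h + 4)*(h - 4)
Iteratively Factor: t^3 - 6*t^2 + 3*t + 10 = (t - 5)*(t^2 - t - 2) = (t - 5)*(t - 2)*(t + 1)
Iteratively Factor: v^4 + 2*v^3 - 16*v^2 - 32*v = (v - 4)*(v^3 + 6*v^2 + 8*v) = (v - 4)*(v + 2)*(v^2 + 4*v) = v*(v - 4)*(v + 2)*(v + 4)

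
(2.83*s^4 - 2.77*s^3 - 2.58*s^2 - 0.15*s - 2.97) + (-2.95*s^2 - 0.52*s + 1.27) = 2.83*s^4 - 2.77*s^3 - 5.53*s^2 - 0.67*s - 1.7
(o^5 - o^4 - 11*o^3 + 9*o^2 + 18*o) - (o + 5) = o^5 - o^4 - 11*o^3 + 9*o^2 + 17*o - 5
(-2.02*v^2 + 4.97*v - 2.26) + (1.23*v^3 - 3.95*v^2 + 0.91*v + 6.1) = 1.23*v^3 - 5.97*v^2 + 5.88*v + 3.84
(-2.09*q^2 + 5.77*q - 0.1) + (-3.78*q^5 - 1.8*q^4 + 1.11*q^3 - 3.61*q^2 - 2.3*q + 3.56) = -3.78*q^5 - 1.8*q^4 + 1.11*q^3 - 5.7*q^2 + 3.47*q + 3.46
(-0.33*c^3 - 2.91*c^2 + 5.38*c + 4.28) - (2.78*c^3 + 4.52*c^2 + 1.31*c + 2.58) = -3.11*c^3 - 7.43*c^2 + 4.07*c + 1.7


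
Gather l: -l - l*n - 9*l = l*(-n - 10)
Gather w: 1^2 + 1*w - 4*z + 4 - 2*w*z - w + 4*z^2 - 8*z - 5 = -2*w*z + 4*z^2 - 12*z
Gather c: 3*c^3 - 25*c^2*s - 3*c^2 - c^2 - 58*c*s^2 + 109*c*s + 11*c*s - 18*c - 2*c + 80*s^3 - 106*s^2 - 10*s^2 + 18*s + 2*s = 3*c^3 + c^2*(-25*s - 4) + c*(-58*s^2 + 120*s - 20) + 80*s^3 - 116*s^2 + 20*s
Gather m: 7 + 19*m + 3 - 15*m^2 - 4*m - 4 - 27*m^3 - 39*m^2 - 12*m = -27*m^3 - 54*m^2 + 3*m + 6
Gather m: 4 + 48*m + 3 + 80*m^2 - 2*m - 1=80*m^2 + 46*m + 6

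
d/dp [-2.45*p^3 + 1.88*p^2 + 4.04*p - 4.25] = -7.35*p^2 + 3.76*p + 4.04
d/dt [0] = 0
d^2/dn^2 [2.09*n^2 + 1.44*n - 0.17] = 4.18000000000000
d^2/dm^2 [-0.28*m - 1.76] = 0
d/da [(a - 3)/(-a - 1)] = -4/(a + 1)^2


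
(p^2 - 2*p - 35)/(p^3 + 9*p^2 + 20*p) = (p - 7)/(p*(p + 4))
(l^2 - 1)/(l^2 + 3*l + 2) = (l - 1)/(l + 2)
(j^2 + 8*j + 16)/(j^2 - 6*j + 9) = (j^2 + 8*j + 16)/(j^2 - 6*j + 9)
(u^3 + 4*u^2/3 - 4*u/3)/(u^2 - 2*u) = (3*u^2 + 4*u - 4)/(3*(u - 2))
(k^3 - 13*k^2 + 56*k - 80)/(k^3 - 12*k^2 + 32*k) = (k^2 - 9*k + 20)/(k*(k - 8))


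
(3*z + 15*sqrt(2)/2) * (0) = 0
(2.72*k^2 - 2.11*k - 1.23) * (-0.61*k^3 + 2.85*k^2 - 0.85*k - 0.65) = -1.6592*k^5 + 9.0391*k^4 - 7.5752*k^3 - 3.48*k^2 + 2.417*k + 0.7995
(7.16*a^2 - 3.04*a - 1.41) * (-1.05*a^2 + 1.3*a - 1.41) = -7.518*a^4 + 12.5*a^3 - 12.5671*a^2 + 2.4534*a + 1.9881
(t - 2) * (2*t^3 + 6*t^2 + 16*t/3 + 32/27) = 2*t^4 + 2*t^3 - 20*t^2/3 - 256*t/27 - 64/27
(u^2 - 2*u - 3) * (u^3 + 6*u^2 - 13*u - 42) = u^5 + 4*u^4 - 28*u^3 - 34*u^2 + 123*u + 126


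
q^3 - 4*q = q*(q - 2)*(q + 2)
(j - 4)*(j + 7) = j^2 + 3*j - 28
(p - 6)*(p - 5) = p^2 - 11*p + 30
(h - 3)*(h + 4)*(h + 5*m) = h^3 + 5*h^2*m + h^2 + 5*h*m - 12*h - 60*m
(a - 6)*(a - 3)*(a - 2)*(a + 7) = a^4 - 4*a^3 - 41*a^2 + 216*a - 252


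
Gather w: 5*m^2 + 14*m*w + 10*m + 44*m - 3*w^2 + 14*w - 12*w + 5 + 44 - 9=5*m^2 + 54*m - 3*w^2 + w*(14*m + 2) + 40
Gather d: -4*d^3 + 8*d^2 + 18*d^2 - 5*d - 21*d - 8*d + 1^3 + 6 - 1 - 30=-4*d^3 + 26*d^2 - 34*d - 24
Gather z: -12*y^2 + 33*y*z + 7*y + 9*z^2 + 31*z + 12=-12*y^2 + 7*y + 9*z^2 + z*(33*y + 31) + 12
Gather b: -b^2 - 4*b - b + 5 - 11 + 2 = -b^2 - 5*b - 4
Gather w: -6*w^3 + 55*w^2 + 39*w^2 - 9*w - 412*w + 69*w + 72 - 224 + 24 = -6*w^3 + 94*w^2 - 352*w - 128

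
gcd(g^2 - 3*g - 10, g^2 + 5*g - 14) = 1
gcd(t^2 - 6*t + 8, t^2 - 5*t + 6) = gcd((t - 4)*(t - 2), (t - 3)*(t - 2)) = t - 2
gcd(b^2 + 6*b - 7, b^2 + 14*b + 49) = b + 7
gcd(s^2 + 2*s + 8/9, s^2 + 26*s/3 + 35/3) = 1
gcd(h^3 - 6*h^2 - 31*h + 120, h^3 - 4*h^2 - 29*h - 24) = h - 8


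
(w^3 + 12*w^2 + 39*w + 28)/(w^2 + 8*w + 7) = w + 4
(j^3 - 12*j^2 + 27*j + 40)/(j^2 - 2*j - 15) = (j^2 - 7*j - 8)/(j + 3)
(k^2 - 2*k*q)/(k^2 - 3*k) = (k - 2*q)/(k - 3)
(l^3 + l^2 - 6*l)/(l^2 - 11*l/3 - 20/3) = 3*l*(-l^2 - l + 6)/(-3*l^2 + 11*l + 20)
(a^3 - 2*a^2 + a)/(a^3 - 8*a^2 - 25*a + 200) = a*(a^2 - 2*a + 1)/(a^3 - 8*a^2 - 25*a + 200)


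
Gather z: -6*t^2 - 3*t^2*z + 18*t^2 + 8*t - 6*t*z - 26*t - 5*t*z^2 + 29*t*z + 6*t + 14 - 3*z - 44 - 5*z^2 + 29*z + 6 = 12*t^2 - 12*t + z^2*(-5*t - 5) + z*(-3*t^2 + 23*t + 26) - 24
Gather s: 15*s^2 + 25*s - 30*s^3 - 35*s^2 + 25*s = -30*s^3 - 20*s^2 + 50*s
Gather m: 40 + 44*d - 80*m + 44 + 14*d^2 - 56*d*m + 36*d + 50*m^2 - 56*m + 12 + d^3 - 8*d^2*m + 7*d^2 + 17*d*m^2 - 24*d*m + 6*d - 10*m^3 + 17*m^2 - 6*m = d^3 + 21*d^2 + 86*d - 10*m^3 + m^2*(17*d + 67) + m*(-8*d^2 - 80*d - 142) + 96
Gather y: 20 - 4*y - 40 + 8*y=4*y - 20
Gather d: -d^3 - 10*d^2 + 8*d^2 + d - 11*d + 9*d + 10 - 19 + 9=-d^3 - 2*d^2 - d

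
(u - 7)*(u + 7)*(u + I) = u^3 + I*u^2 - 49*u - 49*I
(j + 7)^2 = j^2 + 14*j + 49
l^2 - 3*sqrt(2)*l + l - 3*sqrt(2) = (l + 1)*(l - 3*sqrt(2))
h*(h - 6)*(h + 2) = h^3 - 4*h^2 - 12*h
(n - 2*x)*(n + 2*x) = n^2 - 4*x^2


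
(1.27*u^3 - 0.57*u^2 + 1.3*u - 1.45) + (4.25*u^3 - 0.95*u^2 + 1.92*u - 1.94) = 5.52*u^3 - 1.52*u^2 + 3.22*u - 3.39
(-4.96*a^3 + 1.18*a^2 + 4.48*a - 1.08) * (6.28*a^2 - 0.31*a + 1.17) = -31.1488*a^5 + 8.948*a^4 + 21.9654*a^3 - 6.7906*a^2 + 5.5764*a - 1.2636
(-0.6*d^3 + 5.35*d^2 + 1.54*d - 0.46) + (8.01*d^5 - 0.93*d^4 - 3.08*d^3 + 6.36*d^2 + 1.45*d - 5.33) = 8.01*d^5 - 0.93*d^4 - 3.68*d^3 + 11.71*d^2 + 2.99*d - 5.79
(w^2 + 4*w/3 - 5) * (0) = 0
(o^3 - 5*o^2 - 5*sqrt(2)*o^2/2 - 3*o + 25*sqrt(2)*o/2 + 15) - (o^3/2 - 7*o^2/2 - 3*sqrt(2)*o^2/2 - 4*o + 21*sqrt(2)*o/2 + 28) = o^3/2 - 3*o^2/2 - sqrt(2)*o^2 + o + 2*sqrt(2)*o - 13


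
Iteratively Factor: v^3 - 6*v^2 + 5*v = (v - 5)*(v^2 - v) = v*(v - 5)*(v - 1)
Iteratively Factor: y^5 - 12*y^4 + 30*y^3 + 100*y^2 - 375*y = (y - 5)*(y^4 - 7*y^3 - 5*y^2 + 75*y) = (y - 5)^2*(y^3 - 2*y^2 - 15*y) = (y - 5)^3*(y^2 + 3*y) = (y - 5)^3*(y + 3)*(y)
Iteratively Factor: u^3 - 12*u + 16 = (u + 4)*(u^2 - 4*u + 4) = (u - 2)*(u + 4)*(u - 2)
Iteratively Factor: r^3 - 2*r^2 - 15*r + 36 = (r - 3)*(r^2 + r - 12) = (r - 3)*(r + 4)*(r - 3)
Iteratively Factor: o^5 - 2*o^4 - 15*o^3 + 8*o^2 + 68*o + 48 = (o - 4)*(o^4 + 2*o^3 - 7*o^2 - 20*o - 12) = (o - 4)*(o + 1)*(o^3 + o^2 - 8*o - 12) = (o - 4)*(o + 1)*(o + 2)*(o^2 - o - 6) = (o - 4)*(o - 3)*(o + 1)*(o + 2)*(o + 2)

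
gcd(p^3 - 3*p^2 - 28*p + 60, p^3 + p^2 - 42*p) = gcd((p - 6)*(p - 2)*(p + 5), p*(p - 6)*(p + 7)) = p - 6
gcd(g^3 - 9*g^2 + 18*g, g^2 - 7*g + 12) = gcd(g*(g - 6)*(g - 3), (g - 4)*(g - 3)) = g - 3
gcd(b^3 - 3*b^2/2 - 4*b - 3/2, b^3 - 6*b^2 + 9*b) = b - 3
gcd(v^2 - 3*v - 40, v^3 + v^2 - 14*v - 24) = 1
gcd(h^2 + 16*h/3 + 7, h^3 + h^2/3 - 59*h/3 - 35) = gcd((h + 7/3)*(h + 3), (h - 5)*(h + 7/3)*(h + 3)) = h^2 + 16*h/3 + 7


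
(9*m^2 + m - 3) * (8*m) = 72*m^3 + 8*m^2 - 24*m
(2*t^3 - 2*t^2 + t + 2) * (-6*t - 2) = -12*t^4 + 8*t^3 - 2*t^2 - 14*t - 4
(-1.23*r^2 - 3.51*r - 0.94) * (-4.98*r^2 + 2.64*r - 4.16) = 6.1254*r^4 + 14.2326*r^3 + 0.531600000000002*r^2 + 12.12*r + 3.9104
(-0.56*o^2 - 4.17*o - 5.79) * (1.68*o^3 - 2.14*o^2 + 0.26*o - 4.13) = -0.9408*o^5 - 5.8072*o^4 - 0.949*o^3 + 13.6192*o^2 + 15.7167*o + 23.9127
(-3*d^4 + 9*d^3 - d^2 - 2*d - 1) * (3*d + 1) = -9*d^5 + 24*d^4 + 6*d^3 - 7*d^2 - 5*d - 1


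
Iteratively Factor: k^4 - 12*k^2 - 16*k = (k)*(k^3 - 12*k - 16) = k*(k + 2)*(k^2 - 2*k - 8) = k*(k - 4)*(k + 2)*(k + 2)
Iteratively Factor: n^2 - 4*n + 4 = (n - 2)*(n - 2)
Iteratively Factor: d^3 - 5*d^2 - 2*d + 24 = (d - 4)*(d^2 - d - 6) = (d - 4)*(d - 3)*(d + 2)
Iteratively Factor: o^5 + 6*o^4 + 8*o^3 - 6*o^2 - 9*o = (o - 1)*(o^4 + 7*o^3 + 15*o^2 + 9*o) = o*(o - 1)*(o^3 + 7*o^2 + 15*o + 9) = o*(o - 1)*(o + 3)*(o^2 + 4*o + 3) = o*(o - 1)*(o + 3)^2*(o + 1)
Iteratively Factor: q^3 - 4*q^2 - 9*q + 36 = (q + 3)*(q^2 - 7*q + 12) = (q - 3)*(q + 3)*(q - 4)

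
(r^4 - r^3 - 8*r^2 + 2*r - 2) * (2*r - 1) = 2*r^5 - 3*r^4 - 15*r^3 + 12*r^2 - 6*r + 2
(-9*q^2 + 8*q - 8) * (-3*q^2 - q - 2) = 27*q^4 - 15*q^3 + 34*q^2 - 8*q + 16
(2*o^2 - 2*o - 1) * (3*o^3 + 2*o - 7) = 6*o^5 - 6*o^4 + o^3 - 18*o^2 + 12*o + 7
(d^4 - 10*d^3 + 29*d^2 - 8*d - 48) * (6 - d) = -d^5 + 16*d^4 - 89*d^3 + 182*d^2 - 288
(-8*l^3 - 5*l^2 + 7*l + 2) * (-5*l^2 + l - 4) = 40*l^5 + 17*l^4 - 8*l^3 + 17*l^2 - 26*l - 8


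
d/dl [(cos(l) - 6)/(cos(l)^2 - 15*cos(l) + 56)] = (cos(l)^2 - 12*cos(l) + 34)*sin(l)/(cos(l)^2 - 15*cos(l) + 56)^2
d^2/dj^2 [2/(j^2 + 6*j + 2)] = 4*(-j^2 - 6*j + 4*(j + 3)^2 - 2)/(j^2 + 6*j + 2)^3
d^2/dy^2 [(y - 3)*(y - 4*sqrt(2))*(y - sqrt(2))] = 6*y - 10*sqrt(2) - 6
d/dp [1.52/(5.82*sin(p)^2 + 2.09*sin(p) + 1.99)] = -(17.6928*sin(p) + 3.1768)*cos(p)/(5.82*sin(p)^2 + 2.09*sin(p) + 1.99)^2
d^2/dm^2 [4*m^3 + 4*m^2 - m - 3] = 24*m + 8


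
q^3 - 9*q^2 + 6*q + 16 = (q - 8)*(q - 2)*(q + 1)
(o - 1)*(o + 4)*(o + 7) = o^3 + 10*o^2 + 17*o - 28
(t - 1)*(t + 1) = t^2 - 1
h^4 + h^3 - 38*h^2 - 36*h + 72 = (h - 6)*(h - 1)*(h + 2)*(h + 6)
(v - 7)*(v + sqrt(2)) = v^2 - 7*v + sqrt(2)*v - 7*sqrt(2)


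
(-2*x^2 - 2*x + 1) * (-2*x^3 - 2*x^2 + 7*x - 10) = 4*x^5 + 8*x^4 - 12*x^3 + 4*x^2 + 27*x - 10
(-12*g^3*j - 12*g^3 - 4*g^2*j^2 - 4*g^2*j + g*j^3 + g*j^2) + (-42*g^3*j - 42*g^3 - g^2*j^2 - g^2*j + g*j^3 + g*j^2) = -54*g^3*j - 54*g^3 - 5*g^2*j^2 - 5*g^2*j + 2*g*j^3 + 2*g*j^2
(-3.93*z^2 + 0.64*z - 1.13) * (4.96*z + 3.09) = -19.4928*z^3 - 8.9693*z^2 - 3.6272*z - 3.4917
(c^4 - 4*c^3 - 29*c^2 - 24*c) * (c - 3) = c^5 - 7*c^4 - 17*c^3 + 63*c^2 + 72*c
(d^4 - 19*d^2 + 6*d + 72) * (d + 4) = d^5 + 4*d^4 - 19*d^3 - 70*d^2 + 96*d + 288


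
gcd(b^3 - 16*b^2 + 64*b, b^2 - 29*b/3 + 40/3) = b - 8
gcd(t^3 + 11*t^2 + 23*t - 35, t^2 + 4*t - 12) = 1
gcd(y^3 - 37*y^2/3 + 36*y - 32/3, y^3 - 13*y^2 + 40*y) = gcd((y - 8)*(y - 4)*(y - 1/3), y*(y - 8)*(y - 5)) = y - 8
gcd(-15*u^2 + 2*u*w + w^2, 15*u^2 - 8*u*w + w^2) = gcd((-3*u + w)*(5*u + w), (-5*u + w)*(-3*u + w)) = 3*u - w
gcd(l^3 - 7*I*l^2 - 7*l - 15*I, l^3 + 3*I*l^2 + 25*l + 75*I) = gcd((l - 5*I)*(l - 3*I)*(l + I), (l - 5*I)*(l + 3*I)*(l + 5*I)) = l - 5*I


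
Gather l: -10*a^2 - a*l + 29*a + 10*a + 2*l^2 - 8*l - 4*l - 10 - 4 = -10*a^2 + 39*a + 2*l^2 + l*(-a - 12) - 14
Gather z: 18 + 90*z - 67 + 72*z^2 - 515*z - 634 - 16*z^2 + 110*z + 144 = 56*z^2 - 315*z - 539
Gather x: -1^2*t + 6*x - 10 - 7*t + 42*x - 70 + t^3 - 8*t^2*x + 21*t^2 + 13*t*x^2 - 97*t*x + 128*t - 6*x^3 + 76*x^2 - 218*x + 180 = t^3 + 21*t^2 + 120*t - 6*x^3 + x^2*(13*t + 76) + x*(-8*t^2 - 97*t - 170) + 100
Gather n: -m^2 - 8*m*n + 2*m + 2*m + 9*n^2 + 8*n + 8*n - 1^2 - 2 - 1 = -m^2 + 4*m + 9*n^2 + n*(16 - 8*m) - 4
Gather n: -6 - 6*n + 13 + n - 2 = 5 - 5*n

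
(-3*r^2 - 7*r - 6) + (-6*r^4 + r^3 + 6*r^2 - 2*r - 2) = -6*r^4 + r^3 + 3*r^2 - 9*r - 8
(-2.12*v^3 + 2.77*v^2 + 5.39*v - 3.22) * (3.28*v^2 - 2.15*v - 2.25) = -6.9536*v^5 + 13.6436*v^4 + 16.4937*v^3 - 28.3826*v^2 - 5.2045*v + 7.245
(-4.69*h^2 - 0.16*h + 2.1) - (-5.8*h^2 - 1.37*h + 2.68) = 1.11*h^2 + 1.21*h - 0.58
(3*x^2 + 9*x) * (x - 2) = 3*x^3 + 3*x^2 - 18*x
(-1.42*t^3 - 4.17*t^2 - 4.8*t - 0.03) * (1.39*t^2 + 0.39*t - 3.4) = -1.9738*t^5 - 6.3501*t^4 - 3.4703*t^3 + 12.2643*t^2 + 16.3083*t + 0.102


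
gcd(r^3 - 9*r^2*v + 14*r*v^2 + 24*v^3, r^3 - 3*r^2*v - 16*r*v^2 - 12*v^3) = r^2 - 5*r*v - 6*v^2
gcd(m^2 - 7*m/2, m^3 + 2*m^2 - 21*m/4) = m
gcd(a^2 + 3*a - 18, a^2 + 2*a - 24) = a + 6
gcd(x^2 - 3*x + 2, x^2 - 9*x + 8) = x - 1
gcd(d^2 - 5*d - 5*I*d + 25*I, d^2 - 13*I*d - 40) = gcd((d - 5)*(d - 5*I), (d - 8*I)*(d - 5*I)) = d - 5*I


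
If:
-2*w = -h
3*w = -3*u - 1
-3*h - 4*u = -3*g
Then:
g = 2*w/3 - 4/9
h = 2*w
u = -w - 1/3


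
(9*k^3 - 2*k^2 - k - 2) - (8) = 9*k^3 - 2*k^2 - k - 10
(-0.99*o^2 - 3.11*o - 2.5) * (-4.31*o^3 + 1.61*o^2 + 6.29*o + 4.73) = 4.2669*o^5 + 11.8102*o^4 - 0.459200000000002*o^3 - 28.2696*o^2 - 30.4353*o - 11.825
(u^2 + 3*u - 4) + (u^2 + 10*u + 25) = 2*u^2 + 13*u + 21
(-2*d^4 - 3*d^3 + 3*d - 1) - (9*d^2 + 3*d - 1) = -2*d^4 - 3*d^3 - 9*d^2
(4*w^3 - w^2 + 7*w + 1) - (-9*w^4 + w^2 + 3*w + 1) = 9*w^4 + 4*w^3 - 2*w^2 + 4*w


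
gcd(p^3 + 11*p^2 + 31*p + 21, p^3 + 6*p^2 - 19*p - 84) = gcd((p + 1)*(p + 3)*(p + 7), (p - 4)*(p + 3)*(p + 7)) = p^2 + 10*p + 21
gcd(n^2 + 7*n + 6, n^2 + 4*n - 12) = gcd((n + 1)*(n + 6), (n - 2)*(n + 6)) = n + 6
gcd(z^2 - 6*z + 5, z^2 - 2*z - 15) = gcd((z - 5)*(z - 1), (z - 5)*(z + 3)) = z - 5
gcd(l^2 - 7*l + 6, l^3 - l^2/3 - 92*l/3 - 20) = l - 6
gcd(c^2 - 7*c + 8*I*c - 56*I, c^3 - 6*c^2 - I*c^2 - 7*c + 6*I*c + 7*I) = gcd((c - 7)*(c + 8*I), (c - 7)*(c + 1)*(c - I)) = c - 7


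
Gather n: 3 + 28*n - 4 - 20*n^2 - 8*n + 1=-20*n^2 + 20*n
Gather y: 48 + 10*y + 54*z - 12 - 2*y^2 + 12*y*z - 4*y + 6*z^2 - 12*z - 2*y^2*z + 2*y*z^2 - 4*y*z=y^2*(-2*z - 2) + y*(2*z^2 + 8*z + 6) + 6*z^2 + 42*z + 36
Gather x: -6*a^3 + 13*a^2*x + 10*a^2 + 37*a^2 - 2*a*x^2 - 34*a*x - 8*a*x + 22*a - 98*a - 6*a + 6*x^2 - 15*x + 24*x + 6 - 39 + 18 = -6*a^3 + 47*a^2 - 82*a + x^2*(6 - 2*a) + x*(13*a^2 - 42*a + 9) - 15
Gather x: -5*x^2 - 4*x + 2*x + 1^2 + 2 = -5*x^2 - 2*x + 3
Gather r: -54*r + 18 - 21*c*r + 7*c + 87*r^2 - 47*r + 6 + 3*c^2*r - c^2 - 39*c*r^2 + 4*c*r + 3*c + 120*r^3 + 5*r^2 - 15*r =-c^2 + 10*c + 120*r^3 + r^2*(92 - 39*c) + r*(3*c^2 - 17*c - 116) + 24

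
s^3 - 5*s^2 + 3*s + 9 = (s - 3)^2*(s + 1)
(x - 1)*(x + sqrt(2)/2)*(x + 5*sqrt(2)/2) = x^3 - x^2 + 3*sqrt(2)*x^2 - 3*sqrt(2)*x + 5*x/2 - 5/2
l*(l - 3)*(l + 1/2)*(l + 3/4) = l^4 - 7*l^3/4 - 27*l^2/8 - 9*l/8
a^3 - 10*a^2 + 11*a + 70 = (a - 7)*(a - 5)*(a + 2)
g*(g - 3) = g^2 - 3*g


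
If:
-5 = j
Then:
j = -5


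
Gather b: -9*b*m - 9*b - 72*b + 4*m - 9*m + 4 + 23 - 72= b*(-9*m - 81) - 5*m - 45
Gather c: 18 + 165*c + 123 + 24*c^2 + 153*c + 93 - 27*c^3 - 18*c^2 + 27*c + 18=-27*c^3 + 6*c^2 + 345*c + 252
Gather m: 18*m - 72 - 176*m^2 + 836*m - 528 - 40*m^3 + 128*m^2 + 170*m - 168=-40*m^3 - 48*m^2 + 1024*m - 768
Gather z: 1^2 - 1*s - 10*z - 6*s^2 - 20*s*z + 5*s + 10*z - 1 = -6*s^2 - 20*s*z + 4*s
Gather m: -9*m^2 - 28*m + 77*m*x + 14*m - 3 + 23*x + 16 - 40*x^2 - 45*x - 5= -9*m^2 + m*(77*x - 14) - 40*x^2 - 22*x + 8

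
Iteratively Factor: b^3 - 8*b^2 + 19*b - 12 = (b - 1)*(b^2 - 7*b + 12) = (b - 3)*(b - 1)*(b - 4)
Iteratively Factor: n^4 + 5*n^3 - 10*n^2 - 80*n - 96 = (n + 3)*(n^3 + 2*n^2 - 16*n - 32) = (n + 3)*(n + 4)*(n^2 - 2*n - 8) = (n - 4)*(n + 3)*(n + 4)*(n + 2)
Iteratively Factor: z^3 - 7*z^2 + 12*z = (z - 3)*(z^2 - 4*z) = z*(z - 3)*(z - 4)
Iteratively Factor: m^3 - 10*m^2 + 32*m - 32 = (m - 2)*(m^2 - 8*m + 16) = (m - 4)*(m - 2)*(m - 4)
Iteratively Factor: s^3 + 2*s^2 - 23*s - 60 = (s + 4)*(s^2 - 2*s - 15) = (s - 5)*(s + 4)*(s + 3)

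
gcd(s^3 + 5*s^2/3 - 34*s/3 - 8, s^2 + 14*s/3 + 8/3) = s^2 + 14*s/3 + 8/3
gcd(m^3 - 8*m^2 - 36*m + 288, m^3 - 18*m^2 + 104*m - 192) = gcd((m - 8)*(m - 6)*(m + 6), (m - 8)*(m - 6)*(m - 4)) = m^2 - 14*m + 48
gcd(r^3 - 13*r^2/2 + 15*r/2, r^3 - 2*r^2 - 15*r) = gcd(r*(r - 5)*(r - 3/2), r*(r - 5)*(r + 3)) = r^2 - 5*r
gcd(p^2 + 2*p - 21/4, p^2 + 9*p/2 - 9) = p - 3/2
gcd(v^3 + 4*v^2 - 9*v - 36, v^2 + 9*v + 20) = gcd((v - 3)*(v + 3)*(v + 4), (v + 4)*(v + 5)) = v + 4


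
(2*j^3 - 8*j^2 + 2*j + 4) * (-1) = -2*j^3 + 8*j^2 - 2*j - 4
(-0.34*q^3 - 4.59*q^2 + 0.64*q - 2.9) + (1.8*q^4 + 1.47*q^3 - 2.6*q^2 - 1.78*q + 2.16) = 1.8*q^4 + 1.13*q^3 - 7.19*q^2 - 1.14*q - 0.74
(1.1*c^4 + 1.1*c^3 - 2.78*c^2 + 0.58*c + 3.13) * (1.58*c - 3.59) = 1.738*c^5 - 2.211*c^4 - 8.3414*c^3 + 10.8966*c^2 + 2.8632*c - 11.2367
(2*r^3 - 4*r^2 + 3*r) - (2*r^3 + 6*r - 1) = -4*r^2 - 3*r + 1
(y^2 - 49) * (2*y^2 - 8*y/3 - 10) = 2*y^4 - 8*y^3/3 - 108*y^2 + 392*y/3 + 490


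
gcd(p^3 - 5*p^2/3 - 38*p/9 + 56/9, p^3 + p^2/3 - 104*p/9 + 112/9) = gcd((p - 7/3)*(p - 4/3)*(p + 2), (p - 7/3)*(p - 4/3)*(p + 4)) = p^2 - 11*p/3 + 28/9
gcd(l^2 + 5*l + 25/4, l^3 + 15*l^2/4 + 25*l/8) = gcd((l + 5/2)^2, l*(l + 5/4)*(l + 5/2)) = l + 5/2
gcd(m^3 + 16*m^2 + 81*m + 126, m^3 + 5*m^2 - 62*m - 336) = m^2 + 13*m + 42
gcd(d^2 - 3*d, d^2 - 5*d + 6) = d - 3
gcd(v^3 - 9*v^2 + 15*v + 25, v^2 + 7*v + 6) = v + 1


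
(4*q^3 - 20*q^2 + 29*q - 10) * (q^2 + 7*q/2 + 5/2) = 4*q^5 - 6*q^4 - 31*q^3 + 83*q^2/2 + 75*q/2 - 25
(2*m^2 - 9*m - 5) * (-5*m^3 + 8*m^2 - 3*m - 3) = -10*m^5 + 61*m^4 - 53*m^3 - 19*m^2 + 42*m + 15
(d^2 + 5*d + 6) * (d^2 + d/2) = d^4 + 11*d^3/2 + 17*d^2/2 + 3*d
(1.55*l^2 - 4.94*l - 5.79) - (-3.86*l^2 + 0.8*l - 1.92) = 5.41*l^2 - 5.74*l - 3.87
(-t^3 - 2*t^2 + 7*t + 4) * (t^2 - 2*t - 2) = -t^5 + 13*t^3 - 6*t^2 - 22*t - 8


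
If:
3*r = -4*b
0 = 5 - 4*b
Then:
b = 5/4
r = -5/3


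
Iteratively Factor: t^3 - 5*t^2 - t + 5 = (t + 1)*(t^2 - 6*t + 5) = (t - 1)*(t + 1)*(t - 5)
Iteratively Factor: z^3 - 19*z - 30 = (z + 3)*(z^2 - 3*z - 10) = (z + 2)*(z + 3)*(z - 5)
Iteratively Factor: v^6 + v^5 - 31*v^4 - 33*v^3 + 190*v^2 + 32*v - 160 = (v - 5)*(v^5 + 6*v^4 - v^3 - 38*v^2 + 32) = (v - 5)*(v - 2)*(v^4 + 8*v^3 + 15*v^2 - 8*v - 16) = (v - 5)*(v - 2)*(v + 1)*(v^3 + 7*v^2 + 8*v - 16) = (v - 5)*(v - 2)*(v + 1)*(v + 4)*(v^2 + 3*v - 4) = (v - 5)*(v - 2)*(v - 1)*(v + 1)*(v + 4)*(v + 4)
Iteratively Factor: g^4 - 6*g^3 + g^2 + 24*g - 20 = (g - 2)*(g^3 - 4*g^2 - 7*g + 10) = (g - 5)*(g - 2)*(g^2 + g - 2) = (g - 5)*(g - 2)*(g - 1)*(g + 2)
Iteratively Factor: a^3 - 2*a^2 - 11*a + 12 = (a + 3)*(a^2 - 5*a + 4) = (a - 1)*(a + 3)*(a - 4)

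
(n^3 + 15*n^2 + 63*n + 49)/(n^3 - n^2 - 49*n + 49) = (n^2 + 8*n + 7)/(n^2 - 8*n + 7)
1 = 1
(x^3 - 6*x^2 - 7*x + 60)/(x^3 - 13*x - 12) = (x - 5)/(x + 1)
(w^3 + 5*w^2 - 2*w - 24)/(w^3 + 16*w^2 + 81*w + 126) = (w^2 + 2*w - 8)/(w^2 + 13*w + 42)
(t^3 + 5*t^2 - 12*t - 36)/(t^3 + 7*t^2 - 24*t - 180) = (t^2 - t - 6)/(t^2 + t - 30)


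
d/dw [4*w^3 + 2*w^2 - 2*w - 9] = 12*w^2 + 4*w - 2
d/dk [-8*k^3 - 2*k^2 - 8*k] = -24*k^2 - 4*k - 8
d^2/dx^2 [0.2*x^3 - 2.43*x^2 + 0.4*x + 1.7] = 1.2*x - 4.86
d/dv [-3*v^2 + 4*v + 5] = 4 - 6*v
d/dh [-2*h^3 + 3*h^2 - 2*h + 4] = -6*h^2 + 6*h - 2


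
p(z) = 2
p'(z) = 0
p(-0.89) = 2.00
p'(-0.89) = 0.00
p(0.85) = 2.00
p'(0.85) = 0.00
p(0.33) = 2.00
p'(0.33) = 0.00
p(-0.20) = 2.00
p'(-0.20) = 0.00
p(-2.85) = 2.00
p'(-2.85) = 0.00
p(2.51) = 2.00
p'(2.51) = 0.00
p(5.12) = 2.00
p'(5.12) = 0.00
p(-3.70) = 2.00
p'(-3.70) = 0.00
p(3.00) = 2.00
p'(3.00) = 0.00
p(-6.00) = 2.00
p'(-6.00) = 0.00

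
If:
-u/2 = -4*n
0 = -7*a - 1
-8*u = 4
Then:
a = -1/7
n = -1/16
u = -1/2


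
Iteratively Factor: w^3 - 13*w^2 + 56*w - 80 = (w - 4)*(w^2 - 9*w + 20) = (w - 5)*(w - 4)*(w - 4)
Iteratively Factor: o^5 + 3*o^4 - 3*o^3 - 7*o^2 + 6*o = (o + 3)*(o^4 - 3*o^2 + 2*o) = o*(o + 3)*(o^3 - 3*o + 2) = o*(o + 2)*(o + 3)*(o^2 - 2*o + 1) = o*(o - 1)*(o + 2)*(o + 3)*(o - 1)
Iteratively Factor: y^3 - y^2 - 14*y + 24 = (y - 3)*(y^2 + 2*y - 8) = (y - 3)*(y + 4)*(y - 2)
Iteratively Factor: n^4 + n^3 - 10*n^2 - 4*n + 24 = (n + 2)*(n^3 - n^2 - 8*n + 12) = (n - 2)*(n + 2)*(n^2 + n - 6) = (n - 2)^2*(n + 2)*(n + 3)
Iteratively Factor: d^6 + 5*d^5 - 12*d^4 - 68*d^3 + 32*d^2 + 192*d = (d - 2)*(d^5 + 7*d^4 + 2*d^3 - 64*d^2 - 96*d) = d*(d - 2)*(d^4 + 7*d^3 + 2*d^2 - 64*d - 96) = d*(d - 2)*(d + 4)*(d^3 + 3*d^2 - 10*d - 24) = d*(d - 3)*(d - 2)*(d + 4)*(d^2 + 6*d + 8) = d*(d - 3)*(d - 2)*(d + 2)*(d + 4)*(d + 4)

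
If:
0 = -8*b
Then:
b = 0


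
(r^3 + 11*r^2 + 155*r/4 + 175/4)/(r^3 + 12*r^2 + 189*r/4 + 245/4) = (2*r + 5)/(2*r + 7)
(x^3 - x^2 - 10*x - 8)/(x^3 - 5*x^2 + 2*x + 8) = (x + 2)/(x - 2)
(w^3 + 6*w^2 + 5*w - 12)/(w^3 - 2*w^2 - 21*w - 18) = (w^2 + 3*w - 4)/(w^2 - 5*w - 6)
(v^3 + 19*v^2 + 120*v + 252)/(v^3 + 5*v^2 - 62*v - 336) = (v + 6)/(v - 8)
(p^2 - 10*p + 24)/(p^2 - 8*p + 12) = (p - 4)/(p - 2)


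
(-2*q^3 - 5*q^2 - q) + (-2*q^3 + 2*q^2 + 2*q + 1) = -4*q^3 - 3*q^2 + q + 1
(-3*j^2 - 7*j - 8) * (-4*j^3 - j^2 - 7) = 12*j^5 + 31*j^4 + 39*j^3 + 29*j^2 + 49*j + 56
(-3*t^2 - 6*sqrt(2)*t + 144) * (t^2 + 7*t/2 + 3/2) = -3*t^4 - 21*t^3/2 - 6*sqrt(2)*t^3 - 21*sqrt(2)*t^2 + 279*t^2/2 - 9*sqrt(2)*t + 504*t + 216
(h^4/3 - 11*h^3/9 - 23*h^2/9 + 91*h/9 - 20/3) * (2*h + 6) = 2*h^5/3 - 4*h^4/9 - 112*h^3/9 + 44*h^2/9 + 142*h/3 - 40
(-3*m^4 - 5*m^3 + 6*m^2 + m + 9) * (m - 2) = -3*m^5 + m^4 + 16*m^3 - 11*m^2 + 7*m - 18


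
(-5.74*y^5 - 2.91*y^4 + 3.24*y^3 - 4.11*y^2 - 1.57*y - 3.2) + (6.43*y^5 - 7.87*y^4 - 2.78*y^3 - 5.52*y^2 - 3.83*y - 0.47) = 0.69*y^5 - 10.78*y^4 + 0.46*y^3 - 9.63*y^2 - 5.4*y - 3.67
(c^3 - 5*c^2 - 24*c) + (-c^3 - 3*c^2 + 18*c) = -8*c^2 - 6*c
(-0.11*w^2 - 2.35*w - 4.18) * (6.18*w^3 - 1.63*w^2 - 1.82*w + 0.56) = -0.6798*w^5 - 14.3437*w^4 - 21.8017*w^3 + 11.0288*w^2 + 6.2916*w - 2.3408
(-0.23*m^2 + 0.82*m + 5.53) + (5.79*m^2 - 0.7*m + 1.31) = 5.56*m^2 + 0.12*m + 6.84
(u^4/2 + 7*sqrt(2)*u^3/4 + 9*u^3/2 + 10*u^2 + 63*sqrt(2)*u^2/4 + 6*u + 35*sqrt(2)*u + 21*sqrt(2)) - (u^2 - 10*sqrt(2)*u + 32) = u^4/2 + 7*sqrt(2)*u^3/4 + 9*u^3/2 + 9*u^2 + 63*sqrt(2)*u^2/4 + 6*u + 45*sqrt(2)*u - 32 + 21*sqrt(2)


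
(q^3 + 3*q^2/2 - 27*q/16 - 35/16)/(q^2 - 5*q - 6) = (q^2 + q/2 - 35/16)/(q - 6)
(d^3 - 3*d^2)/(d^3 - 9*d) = d/(d + 3)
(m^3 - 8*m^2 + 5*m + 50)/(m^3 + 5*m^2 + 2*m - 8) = (m^2 - 10*m + 25)/(m^2 + 3*m - 4)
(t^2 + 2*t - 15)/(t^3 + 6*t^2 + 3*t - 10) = (t - 3)/(t^2 + t - 2)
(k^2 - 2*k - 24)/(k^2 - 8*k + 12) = (k + 4)/(k - 2)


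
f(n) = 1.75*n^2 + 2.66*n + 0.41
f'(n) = 3.5*n + 2.66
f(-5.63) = 40.90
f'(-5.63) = -17.04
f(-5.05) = 31.61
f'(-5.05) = -15.02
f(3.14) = 26.02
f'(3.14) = 13.65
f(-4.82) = 28.25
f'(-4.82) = -14.21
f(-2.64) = 5.58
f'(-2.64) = -6.58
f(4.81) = 53.69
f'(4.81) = 19.50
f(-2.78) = 6.54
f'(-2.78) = -7.07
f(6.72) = 97.31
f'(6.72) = 26.18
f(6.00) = 79.37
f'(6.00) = 23.66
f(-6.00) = 47.45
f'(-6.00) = -18.34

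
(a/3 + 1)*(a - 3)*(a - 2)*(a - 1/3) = a^4/3 - 7*a^3/9 - 25*a^2/9 + 7*a - 2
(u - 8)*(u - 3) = u^2 - 11*u + 24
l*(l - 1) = l^2 - l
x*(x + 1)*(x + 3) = x^3 + 4*x^2 + 3*x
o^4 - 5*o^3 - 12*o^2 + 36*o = o*(o - 6)*(o - 2)*(o + 3)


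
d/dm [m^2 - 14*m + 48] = 2*m - 14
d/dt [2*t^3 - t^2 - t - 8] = 6*t^2 - 2*t - 1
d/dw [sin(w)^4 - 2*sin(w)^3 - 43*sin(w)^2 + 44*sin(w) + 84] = 2*(2*sin(w)^3 - 3*sin(w)^2 - 43*sin(w) + 22)*cos(w)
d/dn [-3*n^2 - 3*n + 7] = -6*n - 3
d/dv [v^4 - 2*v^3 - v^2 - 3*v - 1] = 4*v^3 - 6*v^2 - 2*v - 3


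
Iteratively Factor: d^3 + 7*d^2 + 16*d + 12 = (d + 3)*(d^2 + 4*d + 4) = (d + 2)*(d + 3)*(d + 2)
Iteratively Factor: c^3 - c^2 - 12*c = (c)*(c^2 - c - 12) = c*(c + 3)*(c - 4)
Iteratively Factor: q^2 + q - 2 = (q + 2)*(q - 1)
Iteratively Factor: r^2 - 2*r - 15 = (r + 3)*(r - 5)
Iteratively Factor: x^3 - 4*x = (x + 2)*(x^2 - 2*x) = (x - 2)*(x + 2)*(x)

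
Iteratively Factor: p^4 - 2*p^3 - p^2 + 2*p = (p)*(p^3 - 2*p^2 - p + 2) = p*(p - 2)*(p^2 - 1) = p*(p - 2)*(p + 1)*(p - 1)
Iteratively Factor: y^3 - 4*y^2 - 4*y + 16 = (y - 2)*(y^2 - 2*y - 8) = (y - 2)*(y + 2)*(y - 4)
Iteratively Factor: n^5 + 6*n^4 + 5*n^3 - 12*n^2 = (n)*(n^4 + 6*n^3 + 5*n^2 - 12*n) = n*(n + 4)*(n^3 + 2*n^2 - 3*n) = n*(n - 1)*(n + 4)*(n^2 + 3*n) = n*(n - 1)*(n + 3)*(n + 4)*(n)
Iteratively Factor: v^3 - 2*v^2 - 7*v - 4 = (v - 4)*(v^2 + 2*v + 1) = (v - 4)*(v + 1)*(v + 1)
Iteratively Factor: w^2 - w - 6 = (w - 3)*(w + 2)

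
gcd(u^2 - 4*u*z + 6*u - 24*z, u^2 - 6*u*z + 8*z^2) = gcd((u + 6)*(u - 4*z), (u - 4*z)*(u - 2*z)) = -u + 4*z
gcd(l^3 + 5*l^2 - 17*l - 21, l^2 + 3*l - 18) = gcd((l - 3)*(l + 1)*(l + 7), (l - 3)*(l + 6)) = l - 3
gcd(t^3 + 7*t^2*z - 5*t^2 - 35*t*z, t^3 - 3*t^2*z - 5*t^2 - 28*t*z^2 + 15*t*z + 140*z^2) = t - 5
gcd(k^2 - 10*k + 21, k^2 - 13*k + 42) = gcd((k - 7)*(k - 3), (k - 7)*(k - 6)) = k - 7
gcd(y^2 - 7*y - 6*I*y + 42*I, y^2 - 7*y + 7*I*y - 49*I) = y - 7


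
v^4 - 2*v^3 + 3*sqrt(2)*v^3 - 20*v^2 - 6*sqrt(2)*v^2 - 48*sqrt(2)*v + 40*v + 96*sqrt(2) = (v - 2)*(v - 3*sqrt(2))*(v + 2*sqrt(2))*(v + 4*sqrt(2))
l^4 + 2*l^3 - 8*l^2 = l^2*(l - 2)*(l + 4)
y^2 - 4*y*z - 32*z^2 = (y - 8*z)*(y + 4*z)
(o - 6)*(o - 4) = o^2 - 10*o + 24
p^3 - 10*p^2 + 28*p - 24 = (p - 6)*(p - 2)^2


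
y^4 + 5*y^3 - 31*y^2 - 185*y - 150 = (y - 6)*(y + 1)*(y + 5)^2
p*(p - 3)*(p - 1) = p^3 - 4*p^2 + 3*p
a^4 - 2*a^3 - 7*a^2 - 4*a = a*(a - 4)*(a + 1)^2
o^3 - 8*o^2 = o^2*(o - 8)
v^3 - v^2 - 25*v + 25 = (v - 5)*(v - 1)*(v + 5)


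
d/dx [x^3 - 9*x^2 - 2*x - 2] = 3*x^2 - 18*x - 2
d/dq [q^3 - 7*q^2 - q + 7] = 3*q^2 - 14*q - 1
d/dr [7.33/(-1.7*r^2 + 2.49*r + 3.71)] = (24.922*r - 18.2517)/(-1.7*r^2 + 2.49*r + 3.71)^2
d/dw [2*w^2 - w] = 4*w - 1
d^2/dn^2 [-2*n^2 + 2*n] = -4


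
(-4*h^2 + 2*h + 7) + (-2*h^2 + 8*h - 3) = -6*h^2 + 10*h + 4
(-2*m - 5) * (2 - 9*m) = 18*m^2 + 41*m - 10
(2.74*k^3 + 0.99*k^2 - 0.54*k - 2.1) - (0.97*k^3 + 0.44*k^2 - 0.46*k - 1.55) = 1.77*k^3 + 0.55*k^2 - 0.08*k - 0.55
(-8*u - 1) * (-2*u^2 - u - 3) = 16*u^3 + 10*u^2 + 25*u + 3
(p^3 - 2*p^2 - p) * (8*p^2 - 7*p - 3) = 8*p^5 - 23*p^4 + 3*p^3 + 13*p^2 + 3*p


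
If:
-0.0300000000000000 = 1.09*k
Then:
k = -0.03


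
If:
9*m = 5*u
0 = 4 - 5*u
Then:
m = 4/9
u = 4/5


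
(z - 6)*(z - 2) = z^2 - 8*z + 12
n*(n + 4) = n^2 + 4*n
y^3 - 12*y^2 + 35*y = y*(y - 7)*(y - 5)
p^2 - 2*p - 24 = (p - 6)*(p + 4)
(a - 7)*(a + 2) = a^2 - 5*a - 14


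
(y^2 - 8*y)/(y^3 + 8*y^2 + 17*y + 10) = y*(y - 8)/(y^3 + 8*y^2 + 17*y + 10)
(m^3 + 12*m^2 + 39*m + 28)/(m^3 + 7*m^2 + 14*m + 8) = (m + 7)/(m + 2)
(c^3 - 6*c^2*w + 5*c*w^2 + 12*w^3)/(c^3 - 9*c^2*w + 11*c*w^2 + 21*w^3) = (-c + 4*w)/(-c + 7*w)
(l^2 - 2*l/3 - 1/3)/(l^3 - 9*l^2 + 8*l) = (l + 1/3)/(l*(l - 8))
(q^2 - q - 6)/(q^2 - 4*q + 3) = (q + 2)/(q - 1)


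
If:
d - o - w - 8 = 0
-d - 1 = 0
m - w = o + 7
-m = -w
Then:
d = -1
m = -2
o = -7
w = -2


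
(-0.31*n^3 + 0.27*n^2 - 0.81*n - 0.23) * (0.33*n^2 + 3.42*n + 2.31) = -0.1023*n^5 - 0.9711*n^4 - 0.06*n^3 - 2.2224*n^2 - 2.6577*n - 0.5313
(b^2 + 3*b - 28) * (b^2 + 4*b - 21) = b^4 + 7*b^3 - 37*b^2 - 175*b + 588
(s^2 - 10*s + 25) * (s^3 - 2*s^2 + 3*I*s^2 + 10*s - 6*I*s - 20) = s^5 - 12*s^4 + 3*I*s^4 + 55*s^3 - 36*I*s^3 - 170*s^2 + 135*I*s^2 + 450*s - 150*I*s - 500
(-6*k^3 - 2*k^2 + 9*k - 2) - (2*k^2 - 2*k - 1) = -6*k^3 - 4*k^2 + 11*k - 1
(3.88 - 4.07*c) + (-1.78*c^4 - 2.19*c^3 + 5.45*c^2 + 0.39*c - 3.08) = -1.78*c^4 - 2.19*c^3 + 5.45*c^2 - 3.68*c + 0.8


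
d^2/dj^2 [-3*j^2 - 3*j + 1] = -6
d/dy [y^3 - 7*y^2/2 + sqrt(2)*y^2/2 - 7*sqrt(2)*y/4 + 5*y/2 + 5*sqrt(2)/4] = 3*y^2 - 7*y + sqrt(2)*y - 7*sqrt(2)/4 + 5/2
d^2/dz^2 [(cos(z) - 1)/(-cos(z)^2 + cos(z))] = (cos(z)^2 - 2)/cos(z)^3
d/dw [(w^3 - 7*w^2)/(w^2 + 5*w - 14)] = w*(w^3 + 10*w^2 - 77*w + 196)/(w^4 + 10*w^3 - 3*w^2 - 140*w + 196)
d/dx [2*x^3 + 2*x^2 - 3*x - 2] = 6*x^2 + 4*x - 3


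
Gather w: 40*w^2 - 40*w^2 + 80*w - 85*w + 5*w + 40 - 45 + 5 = 0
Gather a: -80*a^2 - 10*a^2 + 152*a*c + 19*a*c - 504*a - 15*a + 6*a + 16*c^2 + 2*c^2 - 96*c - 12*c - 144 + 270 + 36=-90*a^2 + a*(171*c - 513) + 18*c^2 - 108*c + 162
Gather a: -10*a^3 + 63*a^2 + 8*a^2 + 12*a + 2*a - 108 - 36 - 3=-10*a^3 + 71*a^2 + 14*a - 147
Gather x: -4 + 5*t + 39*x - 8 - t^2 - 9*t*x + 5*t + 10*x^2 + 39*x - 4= -t^2 + 10*t + 10*x^2 + x*(78 - 9*t) - 16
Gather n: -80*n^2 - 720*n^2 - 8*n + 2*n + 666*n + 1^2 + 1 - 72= -800*n^2 + 660*n - 70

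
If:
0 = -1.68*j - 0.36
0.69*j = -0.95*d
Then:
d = 0.16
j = -0.21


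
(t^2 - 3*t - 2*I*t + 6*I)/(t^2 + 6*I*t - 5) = (t^2 - 3*t - 2*I*t + 6*I)/(t^2 + 6*I*t - 5)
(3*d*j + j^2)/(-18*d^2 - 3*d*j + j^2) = -j/(6*d - j)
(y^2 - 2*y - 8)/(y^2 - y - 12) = (y + 2)/(y + 3)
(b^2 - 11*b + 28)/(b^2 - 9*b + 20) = (b - 7)/(b - 5)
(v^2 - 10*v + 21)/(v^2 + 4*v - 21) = (v - 7)/(v + 7)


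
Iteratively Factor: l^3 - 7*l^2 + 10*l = (l)*(l^2 - 7*l + 10) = l*(l - 5)*(l - 2)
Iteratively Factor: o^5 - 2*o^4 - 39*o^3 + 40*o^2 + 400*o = (o + 4)*(o^4 - 6*o^3 - 15*o^2 + 100*o) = o*(o + 4)*(o^3 - 6*o^2 - 15*o + 100) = o*(o - 5)*(o + 4)*(o^2 - o - 20) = o*(o - 5)^2*(o + 4)*(o + 4)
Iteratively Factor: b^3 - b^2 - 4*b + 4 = (b - 1)*(b^2 - 4) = (b - 1)*(b + 2)*(b - 2)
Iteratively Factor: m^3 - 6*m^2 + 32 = (m - 4)*(m^2 - 2*m - 8) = (m - 4)^2*(m + 2)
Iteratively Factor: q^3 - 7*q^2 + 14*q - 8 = (q - 4)*(q^2 - 3*q + 2) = (q - 4)*(q - 1)*(q - 2)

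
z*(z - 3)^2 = z^3 - 6*z^2 + 9*z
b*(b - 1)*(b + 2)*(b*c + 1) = b^4*c + b^3*c + b^3 - 2*b^2*c + b^2 - 2*b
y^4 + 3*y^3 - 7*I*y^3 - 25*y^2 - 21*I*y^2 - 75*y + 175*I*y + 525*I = (y - 5)*(y + 3)*(y + 5)*(y - 7*I)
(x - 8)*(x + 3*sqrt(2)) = x^2 - 8*x + 3*sqrt(2)*x - 24*sqrt(2)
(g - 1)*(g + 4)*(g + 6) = g^3 + 9*g^2 + 14*g - 24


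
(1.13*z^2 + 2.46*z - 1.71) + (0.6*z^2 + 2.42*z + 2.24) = 1.73*z^2 + 4.88*z + 0.53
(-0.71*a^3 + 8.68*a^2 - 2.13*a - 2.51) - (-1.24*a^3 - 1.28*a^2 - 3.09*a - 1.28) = 0.53*a^3 + 9.96*a^2 + 0.96*a - 1.23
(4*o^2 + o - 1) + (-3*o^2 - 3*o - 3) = o^2 - 2*o - 4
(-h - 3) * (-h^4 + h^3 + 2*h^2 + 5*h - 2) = h^5 + 2*h^4 - 5*h^3 - 11*h^2 - 13*h + 6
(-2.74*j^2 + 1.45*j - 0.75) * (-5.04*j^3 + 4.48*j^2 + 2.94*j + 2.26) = 13.8096*j^5 - 19.5832*j^4 + 2.2204*j^3 - 5.2894*j^2 + 1.072*j - 1.695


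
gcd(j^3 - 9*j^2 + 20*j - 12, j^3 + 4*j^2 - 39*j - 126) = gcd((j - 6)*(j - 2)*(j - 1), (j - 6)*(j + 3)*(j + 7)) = j - 6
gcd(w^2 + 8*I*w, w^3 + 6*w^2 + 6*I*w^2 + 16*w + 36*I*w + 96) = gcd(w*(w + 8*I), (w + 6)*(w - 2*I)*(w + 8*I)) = w + 8*I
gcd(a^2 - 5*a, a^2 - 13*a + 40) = a - 5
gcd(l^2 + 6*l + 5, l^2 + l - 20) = l + 5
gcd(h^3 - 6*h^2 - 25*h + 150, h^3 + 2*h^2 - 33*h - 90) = h^2 - h - 30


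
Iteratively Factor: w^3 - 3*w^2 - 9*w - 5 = (w - 5)*(w^2 + 2*w + 1) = (w - 5)*(w + 1)*(w + 1)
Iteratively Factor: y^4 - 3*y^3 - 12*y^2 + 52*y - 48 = (y - 2)*(y^3 - y^2 - 14*y + 24) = (y - 2)*(y + 4)*(y^2 - 5*y + 6) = (y - 2)^2*(y + 4)*(y - 3)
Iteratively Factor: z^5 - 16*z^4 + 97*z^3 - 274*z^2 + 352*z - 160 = (z - 4)*(z^4 - 12*z^3 + 49*z^2 - 78*z + 40) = (z - 4)*(z - 1)*(z^3 - 11*z^2 + 38*z - 40) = (z - 4)*(z - 2)*(z - 1)*(z^2 - 9*z + 20) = (z - 5)*(z - 4)*(z - 2)*(z - 1)*(z - 4)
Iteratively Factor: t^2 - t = (t)*(t - 1)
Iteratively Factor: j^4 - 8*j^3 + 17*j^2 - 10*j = (j - 2)*(j^3 - 6*j^2 + 5*j) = j*(j - 2)*(j^2 - 6*j + 5) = j*(j - 5)*(j - 2)*(j - 1)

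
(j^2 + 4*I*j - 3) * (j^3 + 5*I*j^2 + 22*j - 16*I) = j^5 + 9*I*j^4 - j^3 + 57*I*j^2 - 2*j + 48*I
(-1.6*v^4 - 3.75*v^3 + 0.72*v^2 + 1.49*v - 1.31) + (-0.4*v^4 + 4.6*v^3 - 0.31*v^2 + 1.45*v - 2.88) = -2.0*v^4 + 0.85*v^3 + 0.41*v^2 + 2.94*v - 4.19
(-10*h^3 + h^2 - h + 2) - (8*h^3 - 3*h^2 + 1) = -18*h^3 + 4*h^2 - h + 1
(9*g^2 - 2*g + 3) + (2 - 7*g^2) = 2*g^2 - 2*g + 5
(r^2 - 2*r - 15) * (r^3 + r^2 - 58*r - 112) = r^5 - r^4 - 75*r^3 - 11*r^2 + 1094*r + 1680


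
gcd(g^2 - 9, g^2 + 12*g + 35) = 1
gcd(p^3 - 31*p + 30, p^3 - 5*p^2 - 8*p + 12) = p - 1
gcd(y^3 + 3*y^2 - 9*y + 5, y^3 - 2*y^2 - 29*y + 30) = y^2 + 4*y - 5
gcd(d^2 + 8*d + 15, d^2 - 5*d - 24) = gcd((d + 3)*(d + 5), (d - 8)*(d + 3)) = d + 3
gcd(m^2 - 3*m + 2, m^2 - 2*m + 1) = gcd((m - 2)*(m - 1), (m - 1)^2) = m - 1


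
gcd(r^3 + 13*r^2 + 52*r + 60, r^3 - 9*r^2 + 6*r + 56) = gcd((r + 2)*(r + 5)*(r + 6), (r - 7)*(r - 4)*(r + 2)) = r + 2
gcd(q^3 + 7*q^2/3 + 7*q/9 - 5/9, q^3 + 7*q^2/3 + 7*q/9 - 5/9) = q^3 + 7*q^2/3 + 7*q/9 - 5/9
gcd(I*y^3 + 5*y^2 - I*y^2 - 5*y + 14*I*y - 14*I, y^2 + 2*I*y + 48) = 1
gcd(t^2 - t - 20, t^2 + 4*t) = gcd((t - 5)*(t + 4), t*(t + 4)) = t + 4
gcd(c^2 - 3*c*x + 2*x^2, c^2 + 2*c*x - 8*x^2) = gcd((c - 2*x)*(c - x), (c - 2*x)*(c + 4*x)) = -c + 2*x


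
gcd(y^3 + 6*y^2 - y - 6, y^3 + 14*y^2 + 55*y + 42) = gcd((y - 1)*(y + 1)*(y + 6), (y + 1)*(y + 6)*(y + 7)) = y^2 + 7*y + 6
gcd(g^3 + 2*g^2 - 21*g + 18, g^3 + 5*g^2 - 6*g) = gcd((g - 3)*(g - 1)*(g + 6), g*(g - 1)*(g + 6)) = g^2 + 5*g - 6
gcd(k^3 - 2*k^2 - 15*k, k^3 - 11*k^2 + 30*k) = k^2 - 5*k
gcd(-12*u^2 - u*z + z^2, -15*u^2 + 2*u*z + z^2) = 1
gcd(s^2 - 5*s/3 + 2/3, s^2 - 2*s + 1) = s - 1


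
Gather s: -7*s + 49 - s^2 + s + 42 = -s^2 - 6*s + 91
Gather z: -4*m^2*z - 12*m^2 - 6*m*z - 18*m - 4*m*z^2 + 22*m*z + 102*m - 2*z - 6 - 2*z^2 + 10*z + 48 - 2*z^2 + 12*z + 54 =-12*m^2 + 84*m + z^2*(-4*m - 4) + z*(-4*m^2 + 16*m + 20) + 96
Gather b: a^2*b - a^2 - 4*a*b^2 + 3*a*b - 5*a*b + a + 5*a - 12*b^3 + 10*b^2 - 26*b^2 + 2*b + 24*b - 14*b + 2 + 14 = -a^2 + 6*a - 12*b^3 + b^2*(-4*a - 16) + b*(a^2 - 2*a + 12) + 16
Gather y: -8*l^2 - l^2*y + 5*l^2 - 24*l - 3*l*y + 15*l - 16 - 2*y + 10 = -3*l^2 - 9*l + y*(-l^2 - 3*l - 2) - 6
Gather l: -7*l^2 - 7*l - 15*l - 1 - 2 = -7*l^2 - 22*l - 3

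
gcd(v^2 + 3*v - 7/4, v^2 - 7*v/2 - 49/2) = v + 7/2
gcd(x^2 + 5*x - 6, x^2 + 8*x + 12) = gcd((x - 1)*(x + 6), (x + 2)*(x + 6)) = x + 6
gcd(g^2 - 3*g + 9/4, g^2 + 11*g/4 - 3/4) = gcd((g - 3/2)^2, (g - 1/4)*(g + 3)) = 1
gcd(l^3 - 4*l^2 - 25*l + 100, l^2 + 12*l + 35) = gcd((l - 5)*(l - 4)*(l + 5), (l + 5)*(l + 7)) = l + 5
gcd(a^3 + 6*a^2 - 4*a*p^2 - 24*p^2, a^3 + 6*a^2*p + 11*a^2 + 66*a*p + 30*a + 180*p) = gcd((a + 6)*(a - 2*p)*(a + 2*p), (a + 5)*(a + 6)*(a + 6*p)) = a + 6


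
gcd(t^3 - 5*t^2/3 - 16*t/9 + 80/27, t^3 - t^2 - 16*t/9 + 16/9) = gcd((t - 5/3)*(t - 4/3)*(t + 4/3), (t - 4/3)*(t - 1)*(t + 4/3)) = t^2 - 16/9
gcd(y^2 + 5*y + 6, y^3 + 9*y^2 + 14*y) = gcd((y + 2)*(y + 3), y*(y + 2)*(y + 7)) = y + 2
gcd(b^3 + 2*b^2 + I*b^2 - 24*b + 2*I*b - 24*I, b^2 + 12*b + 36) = b + 6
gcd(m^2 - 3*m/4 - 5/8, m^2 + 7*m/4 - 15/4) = m - 5/4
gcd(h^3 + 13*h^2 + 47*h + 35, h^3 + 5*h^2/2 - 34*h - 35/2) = h + 7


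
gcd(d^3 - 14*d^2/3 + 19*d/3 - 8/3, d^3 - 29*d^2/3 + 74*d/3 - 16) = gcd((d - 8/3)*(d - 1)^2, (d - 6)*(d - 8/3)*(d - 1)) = d^2 - 11*d/3 + 8/3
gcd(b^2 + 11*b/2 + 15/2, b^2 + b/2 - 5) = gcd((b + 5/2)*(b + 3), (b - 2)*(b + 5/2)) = b + 5/2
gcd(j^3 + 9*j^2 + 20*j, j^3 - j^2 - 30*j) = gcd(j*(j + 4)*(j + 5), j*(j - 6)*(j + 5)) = j^2 + 5*j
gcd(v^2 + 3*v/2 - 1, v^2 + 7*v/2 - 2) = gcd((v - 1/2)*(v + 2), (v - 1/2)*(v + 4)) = v - 1/2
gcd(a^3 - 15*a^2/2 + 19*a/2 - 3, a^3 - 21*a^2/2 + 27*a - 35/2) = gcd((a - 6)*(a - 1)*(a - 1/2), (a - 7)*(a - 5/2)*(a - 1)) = a - 1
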